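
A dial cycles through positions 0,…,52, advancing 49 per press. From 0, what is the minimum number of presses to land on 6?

25

49⁻¹ ≡ 13 (mod 53) because 49·13 = 637 = 12·53 + 1.
Multiplying both sides by 13: x ≡ 13·6 = 78 ≡ 25 (mod 53).
Check: 49·25 = 1225 = 23·53 + 6.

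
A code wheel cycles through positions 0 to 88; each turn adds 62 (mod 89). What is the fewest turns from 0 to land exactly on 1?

62·56 = 3472 = 39·89 + 1, so 62⁻¹ ≡ 56 (mod 89).

56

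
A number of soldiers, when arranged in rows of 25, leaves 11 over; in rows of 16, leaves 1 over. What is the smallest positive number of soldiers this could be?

161

x ≡ 1 (mod 16) gives x ∈ {1, 17, 33, 49, 65, 81, 97, 113, …}.
The first of these with x mod 25 = 11 is 161.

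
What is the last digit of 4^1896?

6

The units digit of 4^n cycles with period 2: 4, 6, …
1896 leaves remainder 0 on division by 2, so 4^1896 ends in 6.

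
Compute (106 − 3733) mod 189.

3733 mod 189 = 142 (since 19·189 = 3591).
(106 − 142) mod 189 = 153.

153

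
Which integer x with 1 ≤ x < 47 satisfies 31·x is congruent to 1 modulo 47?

44

31·44 = 1364 = 29·47 + 1, so 31⁻¹ ≡ 44 (mod 47).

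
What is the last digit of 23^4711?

7

Powers of 3 mod 10 repeat with period 4: 3, 9, 7, 1.
4711 leaves remainder 3 on division by 4, so 23^4711 ends in 7.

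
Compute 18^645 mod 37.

By repeated squaring mod 37: 18^1≡18, 18^2≡28, 18^4≡7, 18^8≡12, 18^16≡33, 18^32≡16, 18^64≡34, 18^128≡9, 18^256≡7, 18^512≡12.
Since 645 = 1 + 4 + 128 + 512 in binary, 18^645 ≡ 18·7·9·12 ≡ 29 (mod 37).

29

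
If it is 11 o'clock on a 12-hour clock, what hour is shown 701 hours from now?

701 = 58·12 + 5, so 701 mod 12 = 5.
11 + 5 → 4 on a 12-hour dial.

4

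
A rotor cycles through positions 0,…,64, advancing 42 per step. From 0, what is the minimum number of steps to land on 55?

40

The inverse of 42 mod 65 is 48 (since 42·48 = 2016 ≡ 1).
So x ≡ 48·55 = 2640 ≡ 40 (mod 65).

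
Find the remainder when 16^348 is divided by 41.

Successive squares of 16 mod 41: 16^1≡16, 16^2≡10, 16^4≡18, 16^8≡37, 16^16≡16, 16^32≡10, 16^64≡18, 16^128≡37, 16^256≡16.
348 = 4 + 8 + 16 + 64 + 256, so 16^348 ≡ 18·37·16·18·16 ≡ 37 (mod 41).

37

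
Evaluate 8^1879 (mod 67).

45

Square-and-reduce mod 67: 8^1≡8, 8^2≡64, 8^4≡9, 8^8≡14, 8^16≡62, 8^32≡25, 8^64≡22, 8^128≡15, 8^256≡24, 8^512≡40, 8^1024≡59.
Since 1879 = 1 + 2 + 4 + 16 + 64 + 256 + 512 + 1024 in binary, 8^1879 ≡ 8·64·9·62·22·24·40·59 ≡ 45 (mod 67).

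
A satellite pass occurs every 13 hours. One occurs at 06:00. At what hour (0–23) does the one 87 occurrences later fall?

9

87·13 = 1131.
1131 mod 24 = 3 (since 47·24 = 1128).
(6 + 3) mod 24 = 9.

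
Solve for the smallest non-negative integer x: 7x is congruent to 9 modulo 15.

12

The inverse of 7 mod 15 is 13 (since 7·13 = 91 ≡ 1).
Multiplying both sides by 13: x ≡ 13·9 = 117 ≡ 12 (mod 15).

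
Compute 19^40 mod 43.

By repeated squaring mod 43: 19^1≡19, 19^2≡17, 19^4≡31, 19^8≡15, 19^16≡10, 19^32≡14.
40 = 8 + 32, so 19^40 ≡ 15·14 ≡ 38 (mod 43).

38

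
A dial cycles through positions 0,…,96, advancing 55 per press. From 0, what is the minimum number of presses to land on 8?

The inverse of 55 mod 97 is 30 (since 55·30 = 1650 ≡ 1).
So x ≡ 30·8 = 240 ≡ 46 (mod 97).
Check: 55·46 = 2530 = 26·97 + 8.

46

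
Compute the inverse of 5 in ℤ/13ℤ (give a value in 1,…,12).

8

5·8 = 40 = 3·13 + 1, so 5⁻¹ ≡ 8 (mod 13).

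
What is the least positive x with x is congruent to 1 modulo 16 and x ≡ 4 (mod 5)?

49

Since 5·13 ≡ 1 (mod 16), take x = 4 + 5·((1−4)·13 mod 16) = 4 + 5·9 = 49.
Check: 49 mod 16 = 1, 49 mod 5 = 4.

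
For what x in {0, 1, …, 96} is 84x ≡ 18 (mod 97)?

21

The inverse of 84 mod 97 is 82 (since 84·82 = 6888 ≡ 1).
So x ≡ 82·18 = 1476 ≡ 21 (mod 97).
Check: 84·21 = 1764 = 18·97 + 18.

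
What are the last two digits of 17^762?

By repeated squaring mod 100: 17^1≡17, 17^2≡89, 17^4≡21, 17^8≡41, 17^16≡81, 17^32≡61, 17^64≡21, 17^128≡41, 17^256≡81, 17^512≡61.
Since 762 = 2 + 8 + 16 + 32 + 64 + 128 + 512 in binary, 17^762 ≡ 89·41·81·61·21·41·61 ≡ 89 (mod 100).

89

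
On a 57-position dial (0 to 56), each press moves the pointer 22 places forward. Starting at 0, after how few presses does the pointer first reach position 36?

22⁻¹ ≡ 13 (mod 57) because 22·13 = 286 = 5·57 + 1.
So x ≡ 13·36 = 468 ≡ 12 (mod 57).

12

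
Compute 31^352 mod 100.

By repeated squaring mod 100: 31^1≡31, 31^2≡61, 31^4≡21, 31^8≡41, 31^16≡81, 31^32≡61, 31^64≡21, 31^128≡41, 31^256≡81.
352 = 32 + 64 + 256, so 31^352 ≡ 61·21·81 ≡ 61 (mod 100).

61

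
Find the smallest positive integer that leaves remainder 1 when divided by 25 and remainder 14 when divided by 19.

451

x ≡ 14 (mod 19) gives x ∈ {14, 33, 52, 71, 90, 109, 128, 147, …}.
The first of these with x mod 25 = 1 is 451.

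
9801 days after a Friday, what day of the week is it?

9801 mod 7 = 1 (since 1400·7 = 9800).
Friday + 1 day → Saturday.

Saturday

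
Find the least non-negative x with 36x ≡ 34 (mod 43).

The inverse of 36 mod 43 is 6 (since 36·6 = 216 ≡ 1).
So x ≡ 6·34 = 204 ≡ 32 (mod 43).

32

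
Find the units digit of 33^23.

Last digits of 3^n: 3, 9, 7, 1 (period 4).
23 mod 4 = 3, so the last digit matches 3^3 = 7.

7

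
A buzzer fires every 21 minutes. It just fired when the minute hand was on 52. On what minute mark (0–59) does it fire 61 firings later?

61·21 = 1281.
1281 − 21·60 = 21, so 1281 ≡ 21 (mod 60).
(52 + 21) mod 60 = 13.

13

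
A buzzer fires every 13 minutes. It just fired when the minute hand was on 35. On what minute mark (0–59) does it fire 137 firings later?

16

137·13 = 1781.
1781 − 29·60 = 41, so 1781 ≡ 41 (mod 60).
(35 + 41) mod 60 = 16.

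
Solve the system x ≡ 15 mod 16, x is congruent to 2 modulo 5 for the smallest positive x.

47

x ≡ 2 (mod 5) gives x ∈ {2, 7, 12, 17, 22, 27, 32, 37, …}.
The first of these with x mod 16 = 15 is 47.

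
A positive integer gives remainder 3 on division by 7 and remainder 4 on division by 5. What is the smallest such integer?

24

Since 5·3 ≡ 1 (mod 7), take x = 4 + 5·((3−4)·3 mod 7) = 4 + 5·4 = 24.
Check: 24 mod 7 = 3, 24 mod 5 = 4.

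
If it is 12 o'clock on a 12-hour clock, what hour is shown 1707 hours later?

1707 − 142·12 = 3, so 1707 ≡ 3 (mod 12).
12 + 3 → 3 on a 12-hour dial.

3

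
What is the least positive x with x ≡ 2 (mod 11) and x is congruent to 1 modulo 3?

x ≡ 1 (mod 3) gives x ∈ {1, 4, 7, 10, 13}.
The first of these with x mod 11 = 2 is 13.

13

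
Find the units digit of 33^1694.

Last digits of 3^n: 3, 9, 7, 1 (period 4).
1694 mod 4 = 2, so the last digit matches 3^2 = 9.

9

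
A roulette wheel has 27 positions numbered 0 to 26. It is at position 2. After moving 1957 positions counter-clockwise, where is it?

Dividing 1957 by 27 gives quotient 72 and remainder 13.
(2 − 13) mod 27 = 16.

16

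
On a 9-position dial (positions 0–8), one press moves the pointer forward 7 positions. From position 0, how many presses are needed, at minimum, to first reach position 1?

4

9 = 1·7 + 2
7 = 3·2 + 1
2 = 2·1 + 0
Back-substituting gives 7·4 ≡ 1 (mod 9).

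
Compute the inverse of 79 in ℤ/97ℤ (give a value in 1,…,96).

70

79·70 = 5530 = 57·97 + 1, so 79⁻¹ ≡ 70 (mod 97).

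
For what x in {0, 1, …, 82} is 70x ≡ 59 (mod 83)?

The inverse of 70 mod 83 is 51 (since 70·51 = 3570 ≡ 1).
Multiplying both sides by 51: x ≡ 51·59 = 3009 ≡ 21 (mod 83).

21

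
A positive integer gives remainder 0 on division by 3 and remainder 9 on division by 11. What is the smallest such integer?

9

x ≡ 0 (mod 3) gives x ∈ {0, 3, 6, 9}.
The first of these with x mod 11 = 9 is 9.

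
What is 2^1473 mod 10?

The units digit of 2^n cycles with period 4: 2, 4, 8, 6, …
1473 leaves remainder 1 on division by 4, so 2^1473 ends in 2.

2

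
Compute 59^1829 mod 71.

21

Successive squares of 59 mod 71: 59^1≡59, 59^2≡2, 59^4≡4, 59^8≡16, 59^16≡43, 59^32≡3, 59^64≡9, 59^128≡10, 59^256≡29, 59^512≡60, 59^1024≡50.
Since 1829 = 1 + 4 + 32 + 256 + 512 + 1024 in binary, 59^1829 ≡ 59·4·3·29·60·50 ≡ 21 (mod 71).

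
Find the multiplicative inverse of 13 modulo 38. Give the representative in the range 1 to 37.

13·3 = 39 = 1·38 + 1, so 13⁻¹ ≡ 3 (mod 38).

3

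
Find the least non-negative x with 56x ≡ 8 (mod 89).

51

The inverse of 56 mod 89 is 62 (since 56·62 = 3472 ≡ 1).
Multiplying both sides by 62: x ≡ 62·8 = 496 ≡ 51 (mod 89).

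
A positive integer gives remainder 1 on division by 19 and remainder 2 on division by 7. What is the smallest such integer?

58

x ≡ 2 (mod 7) gives x ∈ {2, 9, 16, 23, 30, 37, 44, 51, …}.
The first of these with x mod 19 = 1 is 58.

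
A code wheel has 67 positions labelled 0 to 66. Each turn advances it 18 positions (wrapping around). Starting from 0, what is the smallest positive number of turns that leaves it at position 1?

41

67 = 3·18 + 13
18 = 1·13 + 5
13 = 2·5 + 3
5 = 1·3 + 2
3 = 1·2 + 1
2 = 2·1 + 0
Back-substituting gives 18·41 ≡ 1 (mod 67).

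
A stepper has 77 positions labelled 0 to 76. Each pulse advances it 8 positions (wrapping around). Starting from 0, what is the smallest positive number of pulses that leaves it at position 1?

29

8·29 = 232 = 3·77 + 1, so 8⁻¹ ≡ 29 (mod 77).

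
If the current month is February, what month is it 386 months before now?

386 mod 12 = 2 (since 32·12 = 384).
February − 2 months → December.

December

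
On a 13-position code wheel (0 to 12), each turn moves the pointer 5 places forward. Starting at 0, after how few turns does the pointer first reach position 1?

8

5⁻¹ ≡ 8 (mod 13) because 5·8 = 40 = 3·13 + 1.
Multiplying both sides by 8: x ≡ 8·1 = 8 ≡ 8 (mod 13).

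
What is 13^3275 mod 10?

Last digits of 3^n: 3, 9, 7, 1 (period 4).
3275 leaves remainder 3 on division by 4, so 13^3275 ends in 7.

7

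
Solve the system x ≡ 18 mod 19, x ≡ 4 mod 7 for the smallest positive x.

x ≡ 4 (mod 7) gives x ∈ {4, 11, 18}.
The first of these with x mod 19 = 18 is 18.

18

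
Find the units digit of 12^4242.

Powers of 2 mod 10 repeat with period 4: 2, 4, 8, 6.
4242 leaves remainder 2 on division by 4, so 12^4242 ends in 4.

4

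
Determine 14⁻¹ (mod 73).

73 = 5·14 + 3
14 = 4·3 + 2
3 = 1·2 + 1
2 = 2·1 + 0
Back-substituting gives 14·47 ≡ 1 (mod 73).

47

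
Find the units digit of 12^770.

Powers of 2 mod 10 repeat with period 4: 2, 4, 8, 6.
770 leaves remainder 2 on division by 4, so 12^770 ends in 4.

4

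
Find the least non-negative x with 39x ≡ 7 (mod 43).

9

39⁻¹ ≡ 32 (mod 43) because 39·32 = 1248 = 29·43 + 1.
Multiplying both sides by 32: x ≡ 32·7 = 224 ≡ 9 (mod 43).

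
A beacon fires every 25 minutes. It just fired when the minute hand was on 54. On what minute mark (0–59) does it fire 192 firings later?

54

192·25 = 4800.
4800 − 80·60 = 0, so 4800 ≡ 0 (mod 60).
(54 + 0) mod 60 = 54.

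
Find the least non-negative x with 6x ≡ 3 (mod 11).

6

6⁻¹ ≡ 2 (mod 11) because 6·2 = 12 = 1·11 + 1.
Multiplying both sides by 2: x ≡ 2·3 = 6 ≡ 6 (mod 11).
Check: 6·6 = 36 = 3·11 + 3.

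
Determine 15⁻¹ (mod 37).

37 = 2·15 + 7
15 = 2·7 + 1
7 = 7·1 + 0
Back-substituting gives 15·5 ≡ 1 (mod 37).

5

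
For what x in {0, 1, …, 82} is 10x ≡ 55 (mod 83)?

47

The inverse of 10 mod 83 is 25 (since 10·25 = 250 ≡ 1).
So x ≡ 25·55 = 1375 ≡ 47 (mod 83).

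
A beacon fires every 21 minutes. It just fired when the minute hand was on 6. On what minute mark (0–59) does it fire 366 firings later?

366·21 = 7686.
Dividing 7686 by 60 gives quotient 128 and remainder 6.
(6 + 6) mod 60 = 12.

12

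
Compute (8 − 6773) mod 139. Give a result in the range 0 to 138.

46

Dividing 6773 by 139 gives quotient 48 and remainder 101.
(8 − 101) mod 139 = 46.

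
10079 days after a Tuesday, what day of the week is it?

Monday

10079 − 1439·7 = 6, so 10079 ≡ 6 (mod 7).
Tuesday + 6 days → Monday.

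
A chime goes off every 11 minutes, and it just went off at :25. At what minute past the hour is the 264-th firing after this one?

49

264·11 = 2904.
2904 mod 60 = 24 (since 48·60 = 2880).
(25 + 24) mod 60 = 49.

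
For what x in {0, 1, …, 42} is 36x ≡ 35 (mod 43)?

The inverse of 36 mod 43 is 6 (since 36·6 = 216 ≡ 1).
So x ≡ 6·35 = 210 ≡ 38 (mod 43).

38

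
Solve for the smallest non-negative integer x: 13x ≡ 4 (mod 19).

12

The inverse of 13 mod 19 is 3 (since 13·3 = 39 ≡ 1).
Multiplying both sides by 3: x ≡ 3·4 = 12 ≡ 12 (mod 19).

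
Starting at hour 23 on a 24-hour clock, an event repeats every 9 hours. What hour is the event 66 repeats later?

17

66·9 = 594.
594 − 24·24 = 18, so 594 ≡ 18 (mod 24).
(23 + 18) mod 24 = 17.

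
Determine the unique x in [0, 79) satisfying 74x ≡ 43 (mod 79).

74⁻¹ ≡ 63 (mod 79) because 74·63 = 4662 = 59·79 + 1.
So x ≡ 63·43 = 2709 ≡ 23 (mod 79).

23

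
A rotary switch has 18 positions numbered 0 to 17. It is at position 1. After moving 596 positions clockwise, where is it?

596 = 33·18 + 2, so 596 mod 18 = 2.
(1 + 2) mod 18 = 3.

3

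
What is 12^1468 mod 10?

Powers of 2 mod 10 repeat with period 4: 2, 4, 8, 6.
1468 leaves remainder 0 on division by 4, so 12^1468 ends in 6.

6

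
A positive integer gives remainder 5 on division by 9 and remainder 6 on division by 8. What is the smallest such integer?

x ≡ 6 (mod 8) gives x ∈ {6, 14}.
The first of these with x mod 9 = 5 is 14.

14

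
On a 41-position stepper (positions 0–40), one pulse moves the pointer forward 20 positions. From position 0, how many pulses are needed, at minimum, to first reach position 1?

39

41 = 2·20 + 1
20 = 20·1 + 0
Back-substituting gives 20·39 ≡ 1 (mod 41).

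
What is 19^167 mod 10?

9

The units digit of 19^n cycles with period 2: 9, 1, …
167 leaves remainder 1 on division by 2, so 19^167 ends in 9.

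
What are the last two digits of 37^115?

93

Successive squares of 37 mod 100: 37^1≡37, 37^2≡69, 37^4≡61, 37^8≡21, 37^16≡41, 37^32≡81, 37^64≡61.
Since 115 = 1 + 2 + 16 + 32 + 64 in binary, 37^115 ≡ 37·69·41·81·61 ≡ 93 (mod 100).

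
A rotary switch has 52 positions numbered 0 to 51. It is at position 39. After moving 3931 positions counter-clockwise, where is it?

3931 mod 52 = 31 (since 75·52 = 3900).
(39 − 31) mod 52 = 8.

8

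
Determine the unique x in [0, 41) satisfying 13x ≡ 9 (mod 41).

13⁻¹ ≡ 19 (mod 41) because 13·19 = 247 = 6·41 + 1.
Multiplying both sides by 19: x ≡ 19·9 = 171 ≡ 7 (mod 41).

7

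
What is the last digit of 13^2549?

3

Powers of 3 mod 10 repeat with period 4: 3, 9, 7, 1.
2549 leaves remainder 1 on division by 4, so 13^2549 ends in 3.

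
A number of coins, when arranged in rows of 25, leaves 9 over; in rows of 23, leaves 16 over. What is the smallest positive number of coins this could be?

Since 23·12 ≡ 1 (mod 25), take x = 16 + 23·((9−16)·12 mod 25) = 16 + 23·16 = 384.
Check: 384 mod 25 = 9, 384 mod 23 = 16.

384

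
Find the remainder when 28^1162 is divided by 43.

36

By repeated squaring mod 43: 28^1≡28, 28^2≡10, 28^4≡14, 28^8≡24, 28^16≡17, 28^32≡31, 28^64≡15, 28^128≡10, 28^256≡14, 28^512≡24, 28^1024≡17.
1162 = 2 + 8 + 128 + 1024, so 28^1162 ≡ 10·24·10·17 ≡ 36 (mod 43).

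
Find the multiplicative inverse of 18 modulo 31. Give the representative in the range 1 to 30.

19

31 = 1·18 + 13
18 = 1·13 + 5
13 = 2·5 + 3
5 = 1·3 + 2
3 = 1·2 + 1
2 = 2·1 + 0
Back-substituting gives 18·19 ≡ 1 (mod 31).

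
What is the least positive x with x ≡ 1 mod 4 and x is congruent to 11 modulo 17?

x ≡ 1 (mod 4) gives x ∈ {1, 5, 9, 13, 17, 21, 25, 29, …}.
The first of these with x mod 17 = 11 is 45.

45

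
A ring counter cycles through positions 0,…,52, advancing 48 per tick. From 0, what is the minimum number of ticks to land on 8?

9

The inverse of 48 mod 53 is 21 (since 48·21 = 1008 ≡ 1).
So x ≡ 21·8 = 168 ≡ 9 (mod 53).
Check: 48·9 = 432 = 8·53 + 8.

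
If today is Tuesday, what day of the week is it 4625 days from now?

4625 − 660·7 = 5, so 4625 ≡ 5 (mod 7).
Tuesday + 5 days → Sunday.

Sunday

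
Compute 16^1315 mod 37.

16

By repeated squaring mod 37: 16^1≡16, 16^2≡34, 16^4≡9, 16^8≡7, 16^16≡12, 16^32≡33, 16^64≡16, 16^128≡34, 16^256≡9, 16^512≡7, 16^1024≡12.
Since 1315 = 1 + 2 + 32 + 256 + 1024 in binary, 16^1315 ≡ 16·34·33·9·12 ≡ 16 (mod 37).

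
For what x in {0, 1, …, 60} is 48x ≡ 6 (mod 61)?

48⁻¹ ≡ 14 (mod 61) because 48·14 = 672 = 11·61 + 1.
So x ≡ 14·6 = 84 ≡ 23 (mod 61).
Check: 48·23 = 1104 = 18·61 + 6.

23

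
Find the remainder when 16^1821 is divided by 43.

16

By repeated squaring mod 43: 16^1≡16, 16^2≡41, 16^4≡4, 16^8≡16, 16^16≡41, 16^32≡4, 16^64≡16, 16^128≡41, 16^256≡4, 16^512≡16, 16^1024≡41.
Since 1821 = 1 + 4 + 8 + 16 + 256 + 512 + 1024 in binary, 16^1821 ≡ 16·4·16·41·4·16·41 ≡ 16 (mod 43).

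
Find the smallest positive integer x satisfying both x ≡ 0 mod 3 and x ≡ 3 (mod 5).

3

x ≡ 0 (mod 3) gives x ∈ {0, 3}.
The first of these with x mod 5 = 3 is 3.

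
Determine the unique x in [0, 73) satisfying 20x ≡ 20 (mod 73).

1

20⁻¹ ≡ 11 (mod 73) because 20·11 = 220 = 3·73 + 1.
Multiplying both sides by 11: x ≡ 11·20 = 220 ≡ 1 (mod 73).
Check: 20·1 = 20 = 0·73 + 20.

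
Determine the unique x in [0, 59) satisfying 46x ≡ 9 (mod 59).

The inverse of 46 mod 59 is 9 (since 46·9 = 414 ≡ 1).
Multiplying both sides by 9: x ≡ 9·9 = 81 ≡ 22 (mod 59).

22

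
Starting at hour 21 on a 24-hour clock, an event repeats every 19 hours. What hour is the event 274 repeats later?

274·19 = 5206.
5206 = 216·24 + 22, so 5206 mod 24 = 22.
(21 + 22) mod 24 = 19.

19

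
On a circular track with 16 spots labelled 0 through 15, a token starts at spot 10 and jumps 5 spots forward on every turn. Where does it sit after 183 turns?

13

183·5 = 915.
915 − 57·16 = 3, so 915 ≡ 3 (mod 16).
(10 + 3) mod 16 = 13.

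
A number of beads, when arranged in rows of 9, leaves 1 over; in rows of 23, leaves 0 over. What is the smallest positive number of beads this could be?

x ≡ 1 (mod 9) gives x ∈ {1, 10, 19, 28, 37, 46}.
The first of these with x mod 23 = 0 is 46.

46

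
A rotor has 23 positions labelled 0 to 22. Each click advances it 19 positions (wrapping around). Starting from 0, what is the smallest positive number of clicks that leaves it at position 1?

23 = 1·19 + 4
19 = 4·4 + 3
4 = 1·3 + 1
3 = 3·1 + 0
Back-substituting gives 19·17 ≡ 1 (mod 23).

17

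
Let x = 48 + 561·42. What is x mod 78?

561·42 = 23562.
23562 = 302·78 + 6, so 23562 mod 78 = 6.
(48 + 6) mod 78 = 54.

54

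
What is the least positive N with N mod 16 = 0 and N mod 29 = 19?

x ≡ 0 (mod 16) gives x ∈ {0, 16, 32, 48}.
The first of these with x mod 29 = 19 is 48.

48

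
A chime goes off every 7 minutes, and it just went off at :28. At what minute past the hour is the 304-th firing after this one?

56

304·7 = 2128.
Dividing 2128 by 60 gives quotient 35 and remainder 28.
(28 + 28) mod 60 = 56.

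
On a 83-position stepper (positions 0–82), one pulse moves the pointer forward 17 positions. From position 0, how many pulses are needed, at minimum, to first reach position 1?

83 = 4·17 + 15
17 = 1·15 + 2
15 = 7·2 + 1
2 = 2·1 + 0
Back-substituting gives 17·44 ≡ 1 (mod 83).

44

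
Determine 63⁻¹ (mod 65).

65 = 1·63 + 2
63 = 31·2 + 1
2 = 2·1 + 0
Back-substituting gives 63·32 ≡ 1 (mod 65).

32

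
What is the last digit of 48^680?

The units digit of 48^n cycles with period 4: 8, 4, 2, 6, …
680 mod 4 = 0, so the last digit matches 8^4 = 6.

6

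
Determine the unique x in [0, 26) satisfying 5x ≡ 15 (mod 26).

The inverse of 5 mod 26 is 21 (since 5·21 = 105 ≡ 1).
Multiplying both sides by 21: x ≡ 21·15 = 315 ≡ 3 (mod 26).

3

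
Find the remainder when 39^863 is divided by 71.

41

By repeated squaring mod 71: 39^1≡39, 39^2≡30, 39^4≡48, 39^8≡32, 39^16≡30, 39^32≡48, 39^64≡32, 39^128≡30, 39^256≡48, 39^512≡32.
Since 863 = 1 + 2 + 4 + 8 + 16 + 64 + 256 + 512 in binary, 39^863 ≡ 39·30·48·32·30·32·48·32 ≡ 41 (mod 71).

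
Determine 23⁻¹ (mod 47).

47 = 2·23 + 1
23 = 23·1 + 0
Back-substituting gives 23·45 ≡ 1 (mod 47).

45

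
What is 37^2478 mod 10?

9

Powers of 7 mod 10 repeat with period 4: 7, 9, 3, 1.
2478 mod 4 = 2, so the last digit matches 7^2 = 9.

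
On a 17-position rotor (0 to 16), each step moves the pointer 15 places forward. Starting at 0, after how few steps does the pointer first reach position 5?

6

The inverse of 15 mod 17 is 8 (since 15·8 = 120 ≡ 1).
Multiplying both sides by 8: x ≡ 8·5 = 40 ≡ 6 (mod 17).
Check: 15·6 = 90 = 5·17 + 5.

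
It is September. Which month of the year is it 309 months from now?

309 = 25·12 + 9, so 309 mod 12 = 9.
September + 9 months → June.

June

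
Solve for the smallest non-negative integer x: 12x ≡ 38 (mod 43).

39

12⁻¹ ≡ 18 (mod 43) because 12·18 = 216 = 5·43 + 1.
So x ≡ 18·38 = 684 ≡ 39 (mod 43).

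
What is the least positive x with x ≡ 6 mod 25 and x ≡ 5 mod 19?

81

x ≡ 5 (mod 19) gives x ∈ {5, 24, 43, 62, 81}.
The first of these with x mod 25 = 6 is 81.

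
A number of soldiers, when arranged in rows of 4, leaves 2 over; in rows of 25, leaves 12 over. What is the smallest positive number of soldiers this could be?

62

Since 25·1 ≡ 1 (mod 4), take x = 12 + 25·((2−12)·1 mod 4) = 12 + 25·2 = 62.
Check: 62 mod 4 = 2, 62 mod 25 = 12.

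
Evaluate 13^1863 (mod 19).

18

Square-and-reduce mod 19: 13^1≡13, 13^2≡17, 13^4≡4, 13^8≡16, 13^16≡9, 13^32≡5, 13^64≡6, 13^128≡17, 13^256≡4, 13^512≡16, 13^1024≡9.
Since 1863 = 1 + 2 + 4 + 64 + 256 + 512 + 1024 in binary, 13^1863 ≡ 13·17·4·6·4·16·9 ≡ 18 (mod 19).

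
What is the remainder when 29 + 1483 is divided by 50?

12

1483 − 29·50 = 33, so 1483 ≡ 33 (mod 50).
(29 + 33) mod 50 = 12.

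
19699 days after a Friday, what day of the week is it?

Dividing 19699 by 7 gives quotient 2814 and remainder 1.
Friday + 1 day → Saturday.

Saturday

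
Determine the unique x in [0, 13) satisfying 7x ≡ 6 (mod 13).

12

7⁻¹ ≡ 2 (mod 13) because 7·2 = 14 = 1·13 + 1.
So x ≡ 2·6 = 12 ≡ 12 (mod 13).
Check: 7·12 = 84 = 6·13 + 6.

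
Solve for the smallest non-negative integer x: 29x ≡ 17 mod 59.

The inverse of 29 mod 59 is 57 (since 29·57 = 1653 ≡ 1).
So x ≡ 57·17 = 969 ≡ 25 (mod 59).

25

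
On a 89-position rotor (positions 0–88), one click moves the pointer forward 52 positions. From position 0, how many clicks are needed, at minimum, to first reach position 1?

89 = 1·52 + 37
52 = 1·37 + 15
37 = 2·15 + 7
15 = 2·7 + 1
7 = 7·1 + 0
Back-substituting gives 52·12 ≡ 1 (mod 89).

12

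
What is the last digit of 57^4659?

3

The units digit of 57^n cycles with period 4: 7, 9, 3, 1, …
4659 leaves remainder 3 on division by 4, so 57^4659 ends in 3.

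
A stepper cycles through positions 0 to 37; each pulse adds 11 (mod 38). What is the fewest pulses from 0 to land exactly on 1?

38 = 3·11 + 5
11 = 2·5 + 1
5 = 5·1 + 0
Back-substituting gives 11·7 ≡ 1 (mod 38).

7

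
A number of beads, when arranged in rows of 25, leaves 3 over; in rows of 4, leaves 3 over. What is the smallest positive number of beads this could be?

Since 4·19 ≡ 1 (mod 25), take x = 3 + 4·((3−3)·19 mod 25) = 3 + 4·0 = 3.
Check: 3 mod 25 = 3, 3 mod 4 = 3.

3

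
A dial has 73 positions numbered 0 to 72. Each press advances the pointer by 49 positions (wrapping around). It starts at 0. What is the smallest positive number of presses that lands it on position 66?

52

The inverse of 49 mod 73 is 3 (since 49·3 = 147 ≡ 1).
So x ≡ 3·66 = 198 ≡ 52 (mod 73).
Check: 49·52 = 2548 = 34·73 + 66.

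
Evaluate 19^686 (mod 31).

Square-and-reduce mod 31: 19^1≡19, 19^2≡20, 19^4≡28, 19^8≡9, 19^16≡19, 19^32≡20, 19^64≡28, 19^128≡9, 19^256≡19, 19^512≡20.
686 = 2 + 4 + 8 + 32 + 128 + 512, so 19^686 ≡ 20·28·9·20·9·20 ≡ 10 (mod 31).

10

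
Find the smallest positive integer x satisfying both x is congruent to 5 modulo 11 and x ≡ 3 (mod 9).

93

Since 9·5 ≡ 1 (mod 11), take x = 3 + 9·((5−3)·5 mod 11) = 3 + 9·10 = 93.
Check: 93 mod 11 = 5, 93 mod 9 = 3.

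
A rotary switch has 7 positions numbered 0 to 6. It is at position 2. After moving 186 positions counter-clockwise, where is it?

5

186 mod 7 = 4 (since 26·7 = 182).
(2 − 4) mod 7 = 5.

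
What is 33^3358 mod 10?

9

The units digit of 33^n cycles with period 4: 3, 9, 7, 1, …
3358 leaves remainder 2 on division by 4, so 33^3358 ends in 9.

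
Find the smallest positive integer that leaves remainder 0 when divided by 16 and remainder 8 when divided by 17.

144

x ≡ 0 (mod 16) gives x ∈ {0, 16, 32, 48, 64, 80, 96, 112, …}.
The first of these with x mod 17 = 8 is 144.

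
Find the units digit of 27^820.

Last digits of 7^n: 7, 9, 3, 1 (period 4).
820 mod 4 = 0, so the last digit matches 7^4 = 1.

1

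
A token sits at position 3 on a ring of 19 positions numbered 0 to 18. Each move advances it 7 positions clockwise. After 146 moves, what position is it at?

146·7 = 1022.
1022 mod 19 = 15 (since 53·19 = 1007).
(3 + 15) mod 19 = 18.

18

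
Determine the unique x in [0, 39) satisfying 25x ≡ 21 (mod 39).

18

25⁻¹ ≡ 25 (mod 39) because 25·25 = 625 = 16·39 + 1.
So x ≡ 25·21 = 525 ≡ 18 (mod 39).
Check: 25·18 = 450 = 11·39 + 21.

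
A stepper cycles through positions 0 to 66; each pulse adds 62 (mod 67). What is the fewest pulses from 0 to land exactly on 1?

40

62·40 = 2480 = 37·67 + 1, so 62⁻¹ ≡ 40 (mod 67).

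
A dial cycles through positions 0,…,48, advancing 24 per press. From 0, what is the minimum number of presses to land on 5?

39

24⁻¹ ≡ 47 (mod 49) because 24·47 = 1128 = 23·49 + 1.
So x ≡ 47·5 = 235 ≡ 39 (mod 49).
Check: 24·39 = 936 = 19·49 + 5.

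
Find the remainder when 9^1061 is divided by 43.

Square-and-reduce mod 43: 9^1≡9, 9^2≡38, 9^4≡25, 9^8≡23, 9^16≡13, 9^32≡40, 9^64≡9, 9^128≡38, 9^256≡25, 9^512≡23, 9^1024≡13.
Since 1061 = 1 + 4 + 32 + 1024 in binary, 9^1061 ≡ 9·25·40·13 ≡ 40 (mod 43).

40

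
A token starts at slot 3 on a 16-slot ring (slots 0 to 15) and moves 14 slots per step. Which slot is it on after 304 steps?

304·14 = 4256.
4256 = 266·16 + 0, so 4256 mod 16 = 0.
(3 + 0) mod 16 = 3.

3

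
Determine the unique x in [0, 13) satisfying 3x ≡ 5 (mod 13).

3⁻¹ ≡ 9 (mod 13) because 3·9 = 27 = 2·13 + 1.
Multiplying both sides by 9: x ≡ 9·5 = 45 ≡ 6 (mod 13).

6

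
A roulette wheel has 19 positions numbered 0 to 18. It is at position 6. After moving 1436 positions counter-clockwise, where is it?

1436 = 75·19 + 11, so 1436 mod 19 = 11.
(6 − 11) mod 19 = 14.

14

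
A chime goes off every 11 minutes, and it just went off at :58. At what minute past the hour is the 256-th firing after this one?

54

256·11 = 2816.
2816 = 46·60 + 56, so 2816 mod 60 = 56.
(58 + 56) mod 60 = 54.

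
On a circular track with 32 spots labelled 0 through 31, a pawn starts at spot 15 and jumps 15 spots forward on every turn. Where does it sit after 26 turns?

26·15 = 390.
390 − 12·32 = 6, so 390 ≡ 6 (mod 32).
(15 + 6) mod 32 = 21.

21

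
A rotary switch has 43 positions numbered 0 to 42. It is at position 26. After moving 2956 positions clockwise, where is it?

15

Dividing 2956 by 43 gives quotient 68 and remainder 32.
(26 + 32) mod 43 = 15.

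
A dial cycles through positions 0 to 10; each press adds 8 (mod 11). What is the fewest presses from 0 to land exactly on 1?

11 = 1·8 + 3
8 = 2·3 + 2
3 = 1·2 + 1
2 = 2·1 + 0
Back-substituting gives 8·7 ≡ 1 (mod 11).

7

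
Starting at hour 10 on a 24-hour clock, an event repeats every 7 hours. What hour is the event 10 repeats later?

8

10·7 = 70.
70 = 2·24 + 22, so 70 mod 24 = 22.
(10 + 22) mod 24 = 8.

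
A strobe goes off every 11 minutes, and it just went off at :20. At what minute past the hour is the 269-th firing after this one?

269·11 = 2959.
2959 − 49·60 = 19, so 2959 ≡ 19 (mod 60).
(20 + 19) mod 60 = 39.

39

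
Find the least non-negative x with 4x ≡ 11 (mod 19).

4⁻¹ ≡ 5 (mod 19) because 4·5 = 20 = 1·19 + 1.
Multiplying both sides by 5: x ≡ 5·11 = 55 ≡ 17 (mod 19).

17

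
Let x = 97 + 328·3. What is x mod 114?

328·3 = 984.
984 = 8·114 + 72, so 984 mod 114 = 72.
(97 + 72) mod 114 = 55.

55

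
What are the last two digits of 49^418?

01

Square-and-reduce mod 100: 49^1≡49, 49^2≡1, 49^4≡1, 49^8≡1, 49^16≡1, 49^32≡1, 49^64≡1, 49^128≡1, 49^256≡1.
Since 418 = 2 + 32 + 128 + 256 in binary, 49^418 ≡ 1·1·1·1 ≡ 1 (mod 100).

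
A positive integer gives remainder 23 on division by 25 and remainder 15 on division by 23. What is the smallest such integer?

498

x ≡ 15 (mod 23) gives x ∈ {15, 38, 61, 84, 107, 130, 153, 176, …}.
The first of these with x mod 25 = 23 is 498.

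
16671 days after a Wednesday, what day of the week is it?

16671 mod 7 = 4 (since 2381·7 = 16667).
Wednesday + 4 days → Sunday.

Sunday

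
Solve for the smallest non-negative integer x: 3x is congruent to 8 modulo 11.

10

The inverse of 3 mod 11 is 4 (since 3·4 = 12 ≡ 1).
So x ≡ 4·8 = 32 ≡ 10 (mod 11).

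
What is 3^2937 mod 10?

3

Powers of 3 mod 10 repeat with period 4: 3, 9, 7, 1.
2937 leaves remainder 1 on division by 4, so 3^2937 ends in 3.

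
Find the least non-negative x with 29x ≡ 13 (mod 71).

29⁻¹ ≡ 49 (mod 71) because 29·49 = 1421 = 20·71 + 1.
Multiplying both sides by 49: x ≡ 49·13 = 637 ≡ 69 (mod 71).

69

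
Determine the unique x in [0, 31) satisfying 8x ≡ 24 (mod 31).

The inverse of 8 mod 31 is 4 (since 8·4 = 32 ≡ 1).
So x ≡ 4·24 = 96 ≡ 3 (mod 31).

3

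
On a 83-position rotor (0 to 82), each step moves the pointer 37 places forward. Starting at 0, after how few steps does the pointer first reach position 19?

5

37⁻¹ ≡ 9 (mod 83) because 37·9 = 333 = 4·83 + 1.
So x ≡ 9·19 = 171 ≡ 5 (mod 83).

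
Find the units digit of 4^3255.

4

The units digit of 4^n cycles with period 2: 4, 6, …
3255 leaves remainder 1 on division by 2, so 4^3255 ends in 4.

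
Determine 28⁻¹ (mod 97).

52

97 = 3·28 + 13
28 = 2·13 + 2
13 = 6·2 + 1
2 = 2·1 + 0
Back-substituting gives 28·52 ≡ 1 (mod 97).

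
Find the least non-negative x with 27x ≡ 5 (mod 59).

57

27⁻¹ ≡ 35 (mod 59) because 27·35 = 945 = 16·59 + 1.
Multiplying both sides by 35: x ≡ 35·5 = 175 ≡ 57 (mod 59).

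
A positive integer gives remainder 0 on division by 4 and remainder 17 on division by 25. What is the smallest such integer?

x ≡ 0 (mod 4) gives x ∈ {0, 4, 8, 12, 16, 20, 24, 28, …}.
The first of these with x mod 25 = 17 is 92.

92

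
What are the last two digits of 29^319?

By repeated squaring mod 100: 29^1≡29, 29^2≡41, 29^4≡81, 29^8≡61, 29^16≡21, 29^32≡41, 29^64≡81, 29^128≡61, 29^256≡21.
Since 319 = 1 + 2 + 4 + 8 + 16 + 32 + 256 in binary, 29^319 ≡ 29·41·81·61·21·41·21 ≡ 69 (mod 100).

69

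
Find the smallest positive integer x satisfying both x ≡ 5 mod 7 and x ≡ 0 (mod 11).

x ≡ 5 (mod 7) gives x ∈ {5, 12, 19, 26, 33}.
The first of these with x mod 11 = 0 is 33.

33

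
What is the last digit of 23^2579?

Last digits of 3^n: 3, 9, 7, 1 (period 4).
2579 mod 4 = 3, so the last digit matches 3^3 = 7.

7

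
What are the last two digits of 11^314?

Successive squares of 11 mod 100: 11^1≡11, 11^2≡21, 11^4≡41, 11^8≡81, 11^16≡61, 11^32≡21, 11^64≡41, 11^128≡81, 11^256≡61.
314 = 2 + 8 + 16 + 32 + 256, so 11^314 ≡ 21·81·61·21·61 ≡ 41 (mod 100).

41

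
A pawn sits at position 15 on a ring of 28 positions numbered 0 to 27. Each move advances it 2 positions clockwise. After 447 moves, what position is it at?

13

447·2 = 894.
894 mod 28 = 26 (since 31·28 = 868).
(15 + 26) mod 28 = 13.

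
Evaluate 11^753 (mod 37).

36

By repeated squaring mod 37: 11^1≡11, 11^2≡10, 11^4≡26, 11^8≡10, 11^16≡26, 11^32≡10, 11^64≡26, 11^128≡10, 11^256≡26, 11^512≡10.
Since 753 = 1 + 16 + 32 + 64 + 128 + 512 in binary, 11^753 ≡ 11·26·10·26·10·10 ≡ 36 (mod 37).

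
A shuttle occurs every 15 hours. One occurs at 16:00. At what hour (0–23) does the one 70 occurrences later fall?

70·15 = 1050.
1050 − 43·24 = 18, so 1050 ≡ 18 (mod 24).
(16 + 18) mod 24 = 10.

10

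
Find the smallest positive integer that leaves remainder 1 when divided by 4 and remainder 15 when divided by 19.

53

Since 19·3 ≡ 1 (mod 4), take x = 15 + 19·((1−15)·3 mod 4) = 15 + 19·2 = 53.
Check: 53 mod 4 = 1, 53 mod 19 = 15.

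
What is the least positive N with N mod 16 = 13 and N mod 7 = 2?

93

Since 7·7 ≡ 1 (mod 16), take x = 2 + 7·((13−2)·7 mod 16) = 2 + 7·13 = 93.
Check: 93 mod 16 = 13, 93 mod 7 = 2.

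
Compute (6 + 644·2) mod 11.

7

644·2 = 1288.
Dividing 1288 by 11 gives quotient 117 and remainder 1.
(6 + 1) mod 11 = 7.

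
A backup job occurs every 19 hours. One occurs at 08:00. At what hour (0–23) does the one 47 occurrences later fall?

47·19 = 893.
Dividing 893 by 24 gives quotient 37 and remainder 5.
(8 + 5) mod 24 = 13.

13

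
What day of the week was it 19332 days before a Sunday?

Dividing 19332 by 7 gives quotient 2761 and remainder 5.
Sunday − 5 days → Tuesday.

Tuesday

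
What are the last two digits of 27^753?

67

Successive squares of 27 mod 100: 27^1≡27, 27^2≡29, 27^4≡41, 27^8≡81, 27^16≡61, 27^32≡21, 27^64≡41, 27^128≡81, 27^256≡61, 27^512≡21.
753 = 1 + 16 + 32 + 64 + 128 + 512, so 27^753 ≡ 27·61·21·41·81·21 ≡ 67 (mod 100).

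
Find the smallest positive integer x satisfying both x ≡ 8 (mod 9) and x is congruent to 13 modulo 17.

98

x ≡ 8 (mod 9) gives x ∈ {8, 17, 26, 35, 44, 53, 62, 71, …}.
The first of these with x mod 17 = 13 is 98.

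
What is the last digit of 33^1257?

3

Last digits of 3^n: 3, 9, 7, 1 (period 4).
1257 mod 4 = 1, so the last digit matches 3^1 = 3.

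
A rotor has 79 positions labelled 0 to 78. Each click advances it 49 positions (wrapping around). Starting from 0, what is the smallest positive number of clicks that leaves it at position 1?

49·50 = 2450 = 31·79 + 1, so 49⁻¹ ≡ 50 (mod 79).

50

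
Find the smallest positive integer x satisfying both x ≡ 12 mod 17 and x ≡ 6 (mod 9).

x ≡ 6 (mod 9) gives x ∈ {6, 15, 24, 33, 42, 51, 60, 69, …}.
The first of these with x mod 17 = 12 is 114.

114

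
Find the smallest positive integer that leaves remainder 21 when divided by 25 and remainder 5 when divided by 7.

96

Since 7·18 ≡ 1 (mod 25), take x = 5 + 7·((21−5)·18 mod 25) = 5 + 7·13 = 96.
Check: 96 mod 25 = 21, 96 mod 7 = 5.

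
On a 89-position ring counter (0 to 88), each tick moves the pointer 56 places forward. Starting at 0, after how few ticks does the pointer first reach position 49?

12

56⁻¹ ≡ 62 (mod 89) because 56·62 = 3472 = 39·89 + 1.
Multiplying both sides by 62: x ≡ 62·49 = 3038 ≡ 12 (mod 89).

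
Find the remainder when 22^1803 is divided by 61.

34

By repeated squaring mod 61: 22^1≡22, 22^2≡57, 22^4≡16, 22^8≡12, 22^16≡22, 22^32≡57, 22^64≡16, 22^128≡12, 22^256≡22, 22^512≡57, 22^1024≡16.
1803 = 1 + 2 + 8 + 256 + 512 + 1024, so 22^1803 ≡ 22·57·12·22·57·16 ≡ 34 (mod 61).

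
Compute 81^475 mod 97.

Successive squares of 81 mod 97: 81^1≡81, 81^2≡62, 81^4≡61, 81^8≡35, 81^16≡61, 81^32≡35, 81^64≡61, 81^128≡35, 81^256≡61.
475 = 1 + 2 + 8 + 16 + 64 + 128 + 256, so 81^475 ≡ 81·62·35·61·61·35·61 ≡ 16 (mod 97).

16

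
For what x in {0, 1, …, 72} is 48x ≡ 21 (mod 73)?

5

The inverse of 48 mod 73 is 35 (since 48·35 = 1680 ≡ 1).
So x ≡ 35·21 = 735 ≡ 5 (mod 73).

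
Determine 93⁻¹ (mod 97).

24

93·24 = 2232 = 23·97 + 1, so 93⁻¹ ≡ 24 (mod 97).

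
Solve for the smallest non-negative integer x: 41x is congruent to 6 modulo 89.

11

41⁻¹ ≡ 76 (mod 89) because 41·76 = 3116 = 35·89 + 1.
So x ≡ 76·6 = 456 ≡ 11 (mod 89).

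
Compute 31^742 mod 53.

29

Successive squares of 31 mod 53: 31^1≡31, 31^2≡7, 31^4≡49, 31^8≡16, 31^16≡44, 31^32≡28, 31^64≡42, 31^128≡15, 31^256≡13, 31^512≡10.
Since 742 = 2 + 4 + 32 + 64 + 128 + 512 in binary, 31^742 ≡ 7·49·28·42·15·10 ≡ 29 (mod 53).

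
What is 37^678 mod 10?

9

Powers of 7 mod 10 repeat with period 4: 7, 9, 3, 1.
678 mod 4 = 2, so the last digit matches 7^2 = 9.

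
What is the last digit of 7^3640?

The units digit of 7^n cycles with period 4: 7, 9, 3, 1, …
3640 leaves remainder 0 on division by 4, so 7^3640 ends in 1.

1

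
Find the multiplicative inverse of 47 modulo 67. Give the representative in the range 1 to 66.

10

47·10 = 470 = 7·67 + 1, so 47⁻¹ ≡ 10 (mod 67).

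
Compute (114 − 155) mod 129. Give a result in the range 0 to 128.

Dividing 155 by 129 gives quotient 1 and remainder 26.
(114 − 26) mod 129 = 88.

88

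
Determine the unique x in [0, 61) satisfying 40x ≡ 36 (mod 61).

The inverse of 40 mod 61 is 29 (since 40·29 = 1160 ≡ 1).
So x ≡ 29·36 = 1044 ≡ 7 (mod 61).

7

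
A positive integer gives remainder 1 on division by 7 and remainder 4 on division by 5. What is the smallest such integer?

Since 5·3 ≡ 1 (mod 7), take x = 4 + 5·((1−4)·3 mod 7) = 4 + 5·5 = 29.
Check: 29 mod 7 = 1, 29 mod 5 = 4.

29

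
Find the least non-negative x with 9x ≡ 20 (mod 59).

The inverse of 9 mod 59 is 46 (since 9·46 = 414 ≡ 1).
Multiplying both sides by 46: x ≡ 46·20 = 920 ≡ 35 (mod 59).

35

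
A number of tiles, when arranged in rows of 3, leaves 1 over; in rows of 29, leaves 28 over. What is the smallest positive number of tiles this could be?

28

x ≡ 1 (mod 3) gives x ∈ {1, 4, 7, 10, 13, 16, 19, 22, …}.
The first of these with x mod 29 = 28 is 28.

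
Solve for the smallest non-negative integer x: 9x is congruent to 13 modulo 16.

5

9⁻¹ ≡ 9 (mod 16) because 9·9 = 81 = 5·16 + 1.
Multiplying both sides by 9: x ≡ 9·13 = 117 ≡ 5 (mod 16).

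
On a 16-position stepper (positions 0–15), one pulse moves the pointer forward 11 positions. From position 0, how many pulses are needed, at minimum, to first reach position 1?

16 = 1·11 + 5
11 = 2·5 + 1
5 = 5·1 + 0
Back-substituting gives 11·3 ≡ 1 (mod 16).

3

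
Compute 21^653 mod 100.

Successive squares of 21 mod 100: 21^1≡21, 21^2≡41, 21^4≡81, 21^8≡61, 21^16≡21, 21^32≡41, 21^64≡81, 21^128≡61, 21^256≡21, 21^512≡41.
653 = 1 + 4 + 8 + 128 + 512, so 21^653 ≡ 21·81·61·61·41 ≡ 61 (mod 100).

61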